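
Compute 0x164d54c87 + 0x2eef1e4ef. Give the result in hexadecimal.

Add column by column in base 16, right to left:
  7+f = 6 carry 1
  8+e+1 = 7 carry 1
  c+4+1 = 1 carry 1
  4+e+1 = 3 carry 1
  5+1+1 = 7
  d+f = c carry 1
  4+e+1 = 3 carry 1
  6+e+1 = 5 carry 1
  1+2+1 = 4

0x453c73176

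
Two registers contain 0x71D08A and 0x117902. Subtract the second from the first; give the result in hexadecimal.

0x605788

Subtract column by column in base 16:
  A-2 → 8
  8-0 → 8
  0-9 → 7 (borrow)
  D-7-1 → 5
  1-1 → 0
  7-1 → 6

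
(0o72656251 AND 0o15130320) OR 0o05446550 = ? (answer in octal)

0o15456750

0o72656251 AND 0o15130320 = 0o10010200.
Then OR with 0o05446550.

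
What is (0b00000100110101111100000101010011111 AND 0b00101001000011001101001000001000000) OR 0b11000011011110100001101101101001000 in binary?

0b00000100110101111100000101010011111 AND 0b00101001000011001101001000001000000 = 0b00000000000001001100000000000000000.
Then OR with 0b11000011011110100001101101101001000.

0b11000011011111101101101101101001000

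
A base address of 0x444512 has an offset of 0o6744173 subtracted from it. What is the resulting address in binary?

0x444512 = 0b10001000100010100010010 in binary.
0o6744173 = 0b110111100100001111011 in binary.
Subtract column by column in base 2:
  0-1 → 1 (borrow)
  1-1-1 → 1 (borrow)
  0-0-1 → 1 (borrow)
  0-1-1 → 0 (borrow)
  1-1-1 → 1 (borrow)
  0-1-1 → 0 (borrow)
  0-1-1 → 0 (borrow)
  0-0-1 → 1 (borrow)
  1-0-1 → 0
  0-0 → 0
  1-0 → 1
  0-1 → 1 (borrow)
  0-0-1 → 1 (borrow)
  0-0-1 → 1 (borrow)
  1-1-1 → 1 (borrow)
  0-1-1 → 0 (borrow)
  0-1-1 → 0 (borrow)
  0-1-1 → 0 (borrow)
  1-0-1 → 0
  0-1 → 1 (borrow)
  0-1-1 → 0 (borrow)
  0-0-1 → 1 (borrow)
  1-0-1 → 0

0b1010000111110010010111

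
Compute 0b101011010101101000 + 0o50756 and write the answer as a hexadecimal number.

0x30756

0b101011010101101000 = 0x2B568 in hexadecimal.
0o50756 = 0x51EE in hexadecimal.
Add column by column in base 16, right to left:
  8+E = 6 carry 1
  6+E+1 = 5 carry 1
  5+1+1 = 7
  B+5 = 0 carry 1
  2+0+1 = 3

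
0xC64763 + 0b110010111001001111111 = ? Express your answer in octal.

0xC64763 = 0o61443543 in octal.
0b110010111001001111111 = 0o6271177 in octal.
Add column by column in base 8, right to left:
  3+7 = 2 carry 1
  4+7+1 = 4 carry 1
  5+1+1 = 7
  3+1 = 4
  4+7 = 3 carry 1
  4+2+1 = 7
  1+6 = 7
  6+0 = 6

0o67734742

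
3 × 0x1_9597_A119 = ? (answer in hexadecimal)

0x4C0C6E34B

Multiply each base-16 digit by 3, carrying:
  9×3 = 27 → write B carry 1
  1×3+1 = 4 → write 4
  1×3 = 3 → write 3
  A×3 = 30 → write E carry 1
  7×3+1 = 22 → write 6 carry 1
  9×3+1 = 28 → write C carry 1
  5×3+1 = 16 → write 0 carry 1
  9×3+1 = 28 → write C carry 1
  1×3+1 = 4 → write 4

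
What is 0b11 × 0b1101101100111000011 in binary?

Multiply each base-2 digit by 3, carrying:
  1×3 = 3 → write 1 carry 1
  1×3+1 = 4 → write 0 carry 2
  0×3+2 = 2 → write 0 carry 1
  0×3+1 = 1 → write 1
  0×3 = 0 → write 0
  0×3 = 0 → write 0
  1×3 = 3 → write 1 carry 1
  1×3+1 = 4 → write 0 carry 2
  1×3+2 = 5 → write 1 carry 2
  0×3+2 = 2 → write 0 carry 1
  0×3+1 = 1 → write 1
  1×3 = 3 → write 1 carry 1
  1×3+1 = 4 → write 0 carry 2
  0×3+2 = 2 → write 0 carry 1
  1×3+1 = 4 → write 0 carry 2
  1×3+2 = 5 → write 1 carry 2
  0×3+2 = 2 → write 0 carry 1
  1×3+1 = 4 → write 0 carry 2
  1×3+2 = 5 → write 1 carry 2
  remaining carry: 10

0b101001000110101001001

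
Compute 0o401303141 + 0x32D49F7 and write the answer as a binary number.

0b111001100101101000001011000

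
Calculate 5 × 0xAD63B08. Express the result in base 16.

Multiply each base-16 digit by 5, carrying:
  8×5 = 40 → write 8 carry 2
  0×5+2 = 2 → write 2
  B×5 = 55 → write 7 carry 3
  3×5+3 = 18 → write 2 carry 1
  6×5+1 = 31 → write F carry 1
  D×5+1 = 66 → write 2 carry 4
  A×5+4 = 54 → write 6 carry 3
  remaining carry: 3

0x362F2728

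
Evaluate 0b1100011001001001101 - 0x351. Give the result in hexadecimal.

0b1100011001001001101 = 0x6324D in hexadecimal.
Subtract column by column in base 16:
  D-1 → C
  4-5 → F (borrow)
  2-3-1 → E (borrow)
  3-0-1 → 2
  6-0 → 6

0x62EFC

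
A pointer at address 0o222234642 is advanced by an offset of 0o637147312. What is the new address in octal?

0o1061404154

Add column by column in base 8, right to left:
  2+2 = 4
  4+1 = 5
  6+3 = 1 carry 1
  4+7+1 = 4 carry 1
  3+4+1 = 0 carry 1
  2+1+1 = 4
  2+7 = 1 carry 1
  2+3+1 = 6
  2+6 = 0 carry 1
  final carry 1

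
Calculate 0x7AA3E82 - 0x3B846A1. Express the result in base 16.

Subtract column by column in base 16:
  2-1 → 1
  8-A → E (borrow)
  E-6-1 → 7
  3-4 → F (borrow)
  A-8-1 → 1
  A-B → F (borrow)
  7-3-1 → 3

0x3F1F7E1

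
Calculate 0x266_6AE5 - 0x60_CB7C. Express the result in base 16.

0x2059F69

Subtract column by column in base 16:
  5-C → 9 (borrow)
  E-7-1 → 6
  A-B → F (borrow)
  6-C-1 → 9 (borrow)
  6-0-1 → 5
  6-6 → 0
  2-0 → 2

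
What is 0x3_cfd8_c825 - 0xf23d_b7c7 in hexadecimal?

0x2dd9b105e

Subtract column by column in base 16:
  5-7 → e (borrow)
  2-c-1 → 5 (borrow)
  8-7-1 → 0
  c-b → 1
  8-d → b (borrow)
  d-3-1 → 9
  f-2 → d
  c-f → d (borrow)
  3-0-1 → 2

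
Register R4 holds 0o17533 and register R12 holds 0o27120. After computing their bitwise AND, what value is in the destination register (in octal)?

AND each oct digit independently (no carries):
  1&2=0, 7&7=7, 5&1=1, 3&2=2, 3&0=0

0o07120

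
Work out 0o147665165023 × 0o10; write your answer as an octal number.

0o1476651650230

Multiply each base-8 digit by 8, carrying:
  3×8 = 24 → write 0 carry 3
  2×8+3 = 19 → write 3 carry 2
  0×8+2 = 2 → write 2
  5×8 = 40 → write 0 carry 5
  6×8+5 = 53 → write 5 carry 6
  1×8+6 = 14 → write 6 carry 1
  5×8+1 = 41 → write 1 carry 5
  6×8+5 = 53 → write 5 carry 6
  6×8+6 = 54 → write 6 carry 6
  7×8+6 = 62 → write 6 carry 7
  4×8+7 = 39 → write 7 carry 4
  1×8+4 = 12 → write 4 carry 1
  remaining carry: 1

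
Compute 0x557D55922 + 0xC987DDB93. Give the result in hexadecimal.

Add column by column in base 16, right to left:
  2+3 = 5
  2+9 = B
  9+B = 4 carry 1
  5+D+1 = 3 carry 1
  5+D+1 = 3 carry 1
  D+7+1 = 5 carry 1
  7+8+1 = 0 carry 1
  5+9+1 = F
  5+C = 1 carry 1
  final carry 1

0x11F05334B5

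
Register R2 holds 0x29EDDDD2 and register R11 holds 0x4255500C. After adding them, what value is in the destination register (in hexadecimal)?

Add column by column in base 16, right to left:
  2+C = E
  D+0 = D
  D+0 = D
  D+5 = 2 carry 1
  D+5+1 = 3 carry 1
  E+5+1 = 4 carry 1
  9+2+1 = C
  2+4 = 6

0x6C432DDE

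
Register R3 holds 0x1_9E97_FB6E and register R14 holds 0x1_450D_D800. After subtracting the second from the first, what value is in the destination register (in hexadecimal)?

0x598A236E

Subtract column by column in base 16:
  E-0 → E
  6-0 → 6
  B-8 → 3
  F-D → 2
  7-D → A (borrow)
  9-0-1 → 8
  E-5 → 9
  9-4 → 5
  1-1 → 0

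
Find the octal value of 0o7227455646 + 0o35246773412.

Add column by column in base 8, right to left:
  6+2 = 0 carry 1
  4+1+1 = 6
  6+4 = 2 carry 1
  5+3+1 = 1 carry 1
  5+7+1 = 5 carry 1
  4+7+1 = 4 carry 1
  7+6+1 = 6 carry 1
  2+4+1 = 7
  2+2 = 4
  7+5 = 4 carry 1
  0+3+1 = 4

0o44476451260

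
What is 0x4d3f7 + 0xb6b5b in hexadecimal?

Add column by column in base 16, right to left:
  7+b = 2 carry 1
  f+5+1 = 5 carry 1
  3+b+1 = f
  d+6 = 3 carry 1
  4+b+1 = 0 carry 1
  final carry 1

0x103f52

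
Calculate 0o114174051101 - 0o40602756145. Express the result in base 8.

0o53371072734

Subtract column by column in base 8:
  1-5 → 4 (borrow)
  0-4-1 → 3 (borrow)
  1-1-1 → 7 (borrow)
  1-6-1 → 2 (borrow)
  5-5-1 → 7 (borrow)
  0-7-1 → 0 (borrow)
  4-2-1 → 1
  7-0 → 7
  1-6 → 3 (borrow)
  4-0-1 → 3
  1-4 → 5 (borrow)
  1-0-1 → 0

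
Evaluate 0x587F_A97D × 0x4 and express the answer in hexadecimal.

0x161FEA5F4

Multiply each base-16 digit by 4, carrying:
  D×4 = 52 → write 4 carry 3
  7×4+3 = 31 → write F carry 1
  9×4+1 = 37 → write 5 carry 2
  A×4+2 = 42 → write A carry 2
  F×4+2 = 62 → write E carry 3
  7×4+3 = 31 → write F carry 1
  8×4+1 = 33 → write 1 carry 2
  5×4+2 = 22 → write 6 carry 1
  remaining carry: 1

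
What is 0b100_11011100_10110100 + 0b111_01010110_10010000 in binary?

0b11000011001101000100

Add column by column in base 2, right to left:
  0+0 = 0
  0+0 = 0
  1+0 = 1
  0+0 = 0
  1+1 = 0 carry 1
  1+0+1 = 0 carry 1
  0+0+1 = 1
  1+1 = 0 carry 1
  0+0+1 = 1
  0+1 = 1
  1+1 = 0 carry 1
  1+0+1 = 0 carry 1
  1+1+1 = 1 carry 1
  0+0+1 = 1
  1+1 = 0 carry 1
  1+0+1 = 0 carry 1
  0+1+1 = 0 carry 1
  0+1+1 = 0 carry 1
  1+1+1 = 1 carry 1
  final carry 1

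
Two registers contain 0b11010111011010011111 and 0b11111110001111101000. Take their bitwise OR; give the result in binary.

OR bit by bit (1 where either bit is 1):
  11010111011010011111
| 11111110001111101000
= 11111111011111111111

0b11111111011111111111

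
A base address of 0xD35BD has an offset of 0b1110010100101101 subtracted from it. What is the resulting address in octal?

0o3050220

0xD35BD = 0o3232675 in octal.
0b1110010100101101 = 0o162455 in octal.
Subtract column by column in base 8:
  5-5 → 0
  7-5 → 2
  6-4 → 2
  2-2 → 0
  3-6 → 5 (borrow)
  2-1-1 → 0
  3-0 → 3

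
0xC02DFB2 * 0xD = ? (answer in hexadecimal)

Multiply each base-16 digit by 13, carrying:
  2×13 = 26 → write A carry 1
  B×13+1 = 144 → write 0 carry 9
  F×13+9 = 204 → write C carry 12
  D×13+12 = 181 → write 5 carry 11
  2×13+11 = 37 → write 5 carry 2
  0×13+2 = 2 → write 2
  C×13 = 156 → write C carry 9
  remaining carry: 9

0x9C255C0A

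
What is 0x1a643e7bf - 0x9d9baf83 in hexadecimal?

0x108a8383c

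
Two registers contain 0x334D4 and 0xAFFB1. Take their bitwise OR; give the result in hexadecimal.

OR each hex digit independently (no carries):
  3|A=B, 3|F=F, 4|F=F, D|B=F, 4|1=5

0xBFFF5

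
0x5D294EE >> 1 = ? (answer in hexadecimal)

1 bits is not a whole number of base-16 digits; in binary: 101110100101001010011101110 >> 1 = 10111010010100101001110111.

0x2E94A77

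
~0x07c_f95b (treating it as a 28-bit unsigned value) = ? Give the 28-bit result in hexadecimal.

Each hex digit d becomes f−d:
  0→f, 7→8, c→3, f→0, 9→6, 5→a, b→4

0xf8306a4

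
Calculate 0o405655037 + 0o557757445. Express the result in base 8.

0o1165634504

Add column by column in base 8, right to left:
  7+5 = 4 carry 1
  3+4+1 = 0 carry 1
  0+4+1 = 5
  5+7 = 4 carry 1
  5+5+1 = 3 carry 1
  6+7+1 = 6 carry 1
  5+7+1 = 5 carry 1
  0+5+1 = 6
  4+5 = 1 carry 1
  final carry 1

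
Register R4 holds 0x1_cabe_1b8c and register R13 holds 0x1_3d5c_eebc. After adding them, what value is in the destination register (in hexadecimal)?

Add column by column in base 16, right to left:
  c+c = 8 carry 1
  8+b+1 = 4 carry 1
  b+e+1 = a carry 1
  1+e+1 = 0 carry 1
  e+c+1 = b carry 1
  b+5+1 = 1 carry 1
  a+d+1 = 8 carry 1
  c+3+1 = 0 carry 1
  1+1+1 = 3

0x3081b0a48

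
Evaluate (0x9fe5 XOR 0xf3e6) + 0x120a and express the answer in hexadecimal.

0x7e0d

First 0x9fe5 XOR 0xf3e6 = 0x6c03.
Add column by column in base 16, right to left:
  3+a = d
  0+0 = 0
  c+2 = e
  6+1 = 7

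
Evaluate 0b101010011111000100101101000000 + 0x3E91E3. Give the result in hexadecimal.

0x2ABADD23

0b101010011111000100101101000000 = 0x2A7C4B40 in hexadecimal.
Add column by column in base 16, right to left:
  0+3 = 3
  4+E = 2 carry 1
  B+1+1 = D
  4+9 = D
  C+E = A carry 1
  7+3+1 = B
  A+0 = A
  2+0 = 2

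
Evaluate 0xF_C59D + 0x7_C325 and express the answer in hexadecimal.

0x1788C2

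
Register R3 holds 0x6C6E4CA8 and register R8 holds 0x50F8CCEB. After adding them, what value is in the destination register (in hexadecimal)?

Add column by column in base 16, right to left:
  8+B = 3 carry 1
  A+E+1 = 9 carry 1
  C+C+1 = 9 carry 1
  4+C+1 = 1 carry 1
  E+8+1 = 7 carry 1
  6+F+1 = 6 carry 1
  C+0+1 = D
  6+5 = B

0xBD671993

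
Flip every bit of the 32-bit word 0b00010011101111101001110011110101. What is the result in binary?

Invert each bit: 00010011101111101001110011110101 → 11101100010000010110001100001010.

0b11101100010000010110001100001010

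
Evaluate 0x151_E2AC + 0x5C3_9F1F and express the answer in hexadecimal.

0x71581CB

Add column by column in base 16, right to left:
  C+F = B carry 1
  A+1+1 = C
  2+F = 1 carry 1
  E+9+1 = 8 carry 1
  1+3+1 = 5
  5+C = 1 carry 1
  1+5+1 = 7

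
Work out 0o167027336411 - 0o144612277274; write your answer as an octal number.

0o22215037115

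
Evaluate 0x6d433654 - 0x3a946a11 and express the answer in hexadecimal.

0x32aecc43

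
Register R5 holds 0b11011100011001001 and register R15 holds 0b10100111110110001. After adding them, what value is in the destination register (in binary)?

Add column by column in base 2, right to left:
  1+1 = 0 carry 1
  0+0+1 = 1
  0+0 = 0
  1+0 = 1
  0+1 = 1
  0+1 = 1
  1+0 = 1
  1+1 = 0 carry 1
  0+1+1 = 0 carry 1
  0+1+1 = 0 carry 1
  0+1+1 = 0 carry 1
  1+1+1 = 1 carry 1
  1+0+1 = 0 carry 1
  1+0+1 = 0 carry 1
  0+1+1 = 0 carry 1
  1+0+1 = 0 carry 1
  1+1+1 = 1 carry 1
  final carry 1

0b110000100001111010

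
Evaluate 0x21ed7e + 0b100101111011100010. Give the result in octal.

0o11046140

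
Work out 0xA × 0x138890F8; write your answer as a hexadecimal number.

Multiply each base-16 digit by 10, carrying:
  8×10 = 80 → write 0 carry 5
  F×10+5 = 155 → write B carry 9
  0×10+9 = 9 → write 9
  9×10 = 90 → write A carry 5
  8×10+5 = 85 → write 5 carry 5
  8×10+5 = 85 → write 5 carry 5
  3×10+5 = 35 → write 3 carry 2
  1×10+2 = 12 → write C

0xC355A9B0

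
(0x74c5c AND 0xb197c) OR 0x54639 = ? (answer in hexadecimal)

0x74e7d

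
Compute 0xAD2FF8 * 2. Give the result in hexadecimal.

0x15A5FF0

Multiply each base-16 digit by 2, carrying:
  8×2 = 16 → write 0 carry 1
  F×2+1 = 31 → write F carry 1
  F×2+1 = 31 → write F carry 1
  2×2+1 = 5 → write 5
  D×2 = 26 → write A carry 1
  A×2+1 = 21 → write 5 carry 1
  remaining carry: 1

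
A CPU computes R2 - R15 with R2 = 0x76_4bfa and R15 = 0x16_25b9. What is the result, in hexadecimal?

Subtract column by column in base 16:
  a-9 → 1
  f-b → 4
  b-5 → 6
  4-2 → 2
  6-6 → 0
  7-1 → 6

0x602641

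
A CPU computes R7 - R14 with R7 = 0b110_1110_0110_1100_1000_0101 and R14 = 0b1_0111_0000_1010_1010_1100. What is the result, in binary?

0b10101110110000111011001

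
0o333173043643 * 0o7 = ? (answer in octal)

Multiply each base-8 digit by 7, carrying:
  3×7 = 21 → write 5 carry 2
  4×7+2 = 30 → write 6 carry 3
  6×7+3 = 45 → write 5 carry 5
  3×7+5 = 26 → write 2 carry 3
  4×7+3 = 31 → write 7 carry 3
  0×7+3 = 3 → write 3
  3×7 = 21 → write 5 carry 2
  7×7+2 = 51 → write 3 carry 6
  1×7+6 = 13 → write 5 carry 1
  3×7+1 = 22 → write 6 carry 2
  3×7+2 = 23 → write 7 carry 2
  3×7+2 = 23 → write 7 carry 2
  remaining carry: 2

0o2776535372565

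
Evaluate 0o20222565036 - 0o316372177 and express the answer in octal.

Subtract column by column in base 8:
  6-7 → 7 (borrow)
  3-7-1 → 3 (borrow)
  0-1-1 → 6 (borrow)
  5-2-1 → 2
  6-7 → 7 (borrow)
  5-3-1 → 1
  2-6 → 4 (borrow)
  2-1-1 → 0
  2-3 → 7 (borrow)
  0-0-1 → 7 (borrow)
  2-0-1 → 1

0o17704172637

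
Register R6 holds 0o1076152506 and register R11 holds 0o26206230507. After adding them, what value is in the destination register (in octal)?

0o27304403215

Add column by column in base 8, right to left:
  6+7 = 5 carry 1
  0+0+1 = 1
  5+5 = 2 carry 1
  2+0+1 = 3
  5+3 = 0 carry 1
  1+2+1 = 4
  6+6 = 4 carry 1
  7+0+1 = 0 carry 1
  0+2+1 = 3
  1+6 = 7
  0+2 = 2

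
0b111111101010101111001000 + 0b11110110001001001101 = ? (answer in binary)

0b1000011100000111000010101

Add column by column in base 2, right to left:
  0+1 = 1
  0+0 = 0
  0+1 = 1
  1+1 = 0 carry 1
  0+0+1 = 1
  0+0 = 0
  1+1 = 0 carry 1
  1+0+1 = 0 carry 1
  1+0+1 = 0 carry 1
  1+1+1 = 1 carry 1
  0+0+1 = 1
  1+0 = 1
  0+0 = 0
  1+1 = 0 carry 1
  0+1+1 = 0 carry 1
  1+0+1 = 0 carry 1
  0+1+1 = 0 carry 1
  1+1+1 = 1 carry 1
  1+1+1 = 1 carry 1
  1+1+1 = 1 carry 1
  1+0+1 = 0 carry 1
  1+0+1 = 0 carry 1
  1+0+1 = 0 carry 1
  1+0+1 = 0 carry 1
  final carry 1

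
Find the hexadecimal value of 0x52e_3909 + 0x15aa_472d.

Add column by column in base 16, right to left:
  9+d = 6 carry 1
  0+2+1 = 3
  9+7 = 0 carry 1
  3+4+1 = 8
  e+a = 8 carry 1
  2+a+1 = d
  5+5 = a
  0+1 = 1

0x1ad88036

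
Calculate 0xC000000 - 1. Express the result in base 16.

0xBFFFFFF

The trailing 6 digits are 0, so subtracting 1 borrows through: they become F and the next digit up decrements.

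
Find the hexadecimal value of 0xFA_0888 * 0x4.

Multiply each base-16 digit by 4, carrying:
  8×4 = 32 → write 0 carry 2
  8×4+2 = 34 → write 2 carry 2
  8×4+2 = 34 → write 2 carry 2
  0×4+2 = 2 → write 2
  A×4 = 40 → write 8 carry 2
  F×4+2 = 62 → write E carry 3
  remaining carry: 3

0x3E82220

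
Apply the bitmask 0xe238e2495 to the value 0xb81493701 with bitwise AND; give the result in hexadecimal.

0xa01082401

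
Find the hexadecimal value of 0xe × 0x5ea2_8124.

Multiply each base-16 digit by 14, carrying:
  4×14 = 56 → write 8 carry 3
  2×14+3 = 31 → write f carry 1
  1×14+1 = 15 → write f
  8×14 = 112 → write 0 carry 7
  2×14+7 = 35 → write 3 carry 2
  a×14+2 = 142 → write e carry 8
  e×14+8 = 204 → write c carry 12
  5×14+12 = 82 → write 2 carry 5
  remaining carry: 5

0x52ce30ff8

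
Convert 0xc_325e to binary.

Expand each hex digit to 4 bits: c=1100 3=0011 2=0010 5=0101 e=1110.

0b11000011001001011110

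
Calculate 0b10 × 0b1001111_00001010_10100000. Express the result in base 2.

0b100111100001010101000000

Multiply each base-2 digit by 2, carrying:
  0×2 = 0 → write 0
  0×2 = 0 → write 0
  0×2 = 0 → write 0
  0×2 = 0 → write 0
  0×2 = 0 → write 0
  1×2 = 2 → write 0 carry 1
  0×2+1 = 1 → write 1
  1×2 = 2 → write 0 carry 1
  0×2+1 = 1 → write 1
  1×2 = 2 → write 0 carry 1
  0×2+1 = 1 → write 1
  1×2 = 2 → write 0 carry 1
  0×2+1 = 1 → write 1
  0×2 = 0 → write 0
  0×2 = 0 → write 0
  0×2 = 0 → write 0
  1×2 = 2 → write 0 carry 1
  1×2+1 = 3 → write 1 carry 1
  1×2+1 = 3 → write 1 carry 1
  1×2+1 = 3 → write 1 carry 1
  0×2+1 = 1 → write 1
  0×2 = 0 → write 0
  1×2 = 2 → write 0 carry 1
  remaining carry: 1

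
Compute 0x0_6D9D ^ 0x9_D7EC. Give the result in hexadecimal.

0x9BA71

XOR each hex digit independently (no carries):
  0^9=9, 6^D=B, D^7=A, 9^E=7, D^C=1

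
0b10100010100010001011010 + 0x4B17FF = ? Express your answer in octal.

0o47056131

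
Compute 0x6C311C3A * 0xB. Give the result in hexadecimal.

0x4A61C367E

Multiply each base-16 digit by 11, carrying:
  A×11 = 110 → write E carry 6
  3×11+6 = 39 → write 7 carry 2
  C×11+2 = 134 → write 6 carry 8
  1×11+8 = 19 → write 3 carry 1
  1×11+1 = 12 → write C
  3×11 = 33 → write 1 carry 2
  C×11+2 = 134 → write 6 carry 8
  6×11+8 = 74 → write A carry 4
  remaining carry: 4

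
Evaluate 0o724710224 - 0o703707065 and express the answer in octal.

0o21001137

Subtract column by column in base 8:
  4-5 → 7 (borrow)
  2-6-1 → 3 (borrow)
  2-0-1 → 1
  0-7 → 1 (borrow)
  1-0-1 → 0
  7-7 → 0
  4-3 → 1
  2-0 → 2
  7-7 → 0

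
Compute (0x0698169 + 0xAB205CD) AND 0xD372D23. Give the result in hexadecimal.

Add column by column in base 16, right to left:
  9+D = 6 carry 1
  6+C+1 = 3 carry 1
  1+5+1 = 7
  8+0 = 8
  9+2 = B
  6+B = 1 carry 1
  0+A+1 = B
Sum = 0xB1B8736; now AND with 0xD372D23:
  B&D=9, 1&3=1, B&7=3, 8&2=0, 7&D=5, 3&2=2, 6&3=2

0x9130522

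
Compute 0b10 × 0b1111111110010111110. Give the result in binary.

0b11111111100101111100

Multiply each base-2 digit by 2, carrying:
  0×2 = 0 → write 0
  1×2 = 2 → write 0 carry 1
  1×2+1 = 3 → write 1 carry 1
  1×2+1 = 3 → write 1 carry 1
  1×2+1 = 3 → write 1 carry 1
  1×2+1 = 3 → write 1 carry 1
  0×2+1 = 1 → write 1
  1×2 = 2 → write 0 carry 1
  0×2+1 = 1 → write 1
  0×2 = 0 → write 0
  1×2 = 2 → write 0 carry 1
  1×2+1 = 3 → write 1 carry 1
  1×2+1 = 3 → write 1 carry 1
  1×2+1 = 3 → write 1 carry 1
  1×2+1 = 3 → write 1 carry 1
  1×2+1 = 3 → write 1 carry 1
  1×2+1 = 3 → write 1 carry 1
  1×2+1 = 3 → write 1 carry 1
  1×2+1 = 3 → write 1 carry 1
  remaining carry: 1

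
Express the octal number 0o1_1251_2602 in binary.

0b1001010101001010110000010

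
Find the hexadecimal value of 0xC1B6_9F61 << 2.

0x306DA7D84

2 bits is not a whole number of base-16 digits; in binary: 11000001101101101001111101100001 << 2 = 1100000110110110100111110110000100.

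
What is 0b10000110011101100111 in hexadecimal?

0x86767

Group the bits into nibbles: 1000 0110 0111 0110 0111 → 86767.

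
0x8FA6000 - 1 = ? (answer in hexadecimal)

The trailing 3 digits are 0, so subtracting 1 borrows through: they become F and the next digit up decrements.

0x8FA5FFF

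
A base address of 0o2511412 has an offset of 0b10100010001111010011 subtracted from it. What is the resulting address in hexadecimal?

0x6F37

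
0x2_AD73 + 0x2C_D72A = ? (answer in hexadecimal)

0x2F849D

Add column by column in base 16, right to left:
  3+A = D
  7+2 = 9
  D+7 = 4 carry 1
  A+D+1 = 8 carry 1
  2+C+1 = F
  0+2 = 2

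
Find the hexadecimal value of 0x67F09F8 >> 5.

0x33F84F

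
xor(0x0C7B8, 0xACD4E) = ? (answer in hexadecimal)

XOR each hex digit independently (no carries):
  0^A=A, C^C=0, 7^D=A, B^4=F, 8^E=6

0xA0AF6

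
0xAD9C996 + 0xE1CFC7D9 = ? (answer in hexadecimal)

0xECA9916F

Add column by column in base 16, right to left:
  6+9 = F
  9+D = 6 carry 1
  9+7+1 = 1 carry 1
  C+C+1 = 9 carry 1
  9+F+1 = 9 carry 1
  D+C+1 = A carry 1
  A+1+1 = C
  0+E = E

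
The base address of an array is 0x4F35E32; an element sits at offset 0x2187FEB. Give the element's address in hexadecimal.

Add column by column in base 16, right to left:
  2+B = D
  3+E = 1 carry 1
  E+F+1 = E carry 1
  5+7+1 = D
  3+8 = B
  F+1 = 0 carry 1
  4+2+1 = 7

0x70BDE1D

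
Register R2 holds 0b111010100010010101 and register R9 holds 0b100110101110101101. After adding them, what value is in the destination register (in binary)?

Add column by column in base 2, right to left:
  1+1 = 0 carry 1
  0+0+1 = 1
  1+1 = 0 carry 1
  0+1+1 = 0 carry 1
  1+0+1 = 0 carry 1
  0+1+1 = 0 carry 1
  0+0+1 = 1
  1+1 = 0 carry 1
  0+1+1 = 0 carry 1
  0+1+1 = 0 carry 1
  0+0+1 = 1
  1+1 = 0 carry 1
  0+0+1 = 1
  1+1 = 0 carry 1
  0+1+1 = 0 carry 1
  1+0+1 = 0 carry 1
  1+0+1 = 0 carry 1
  1+1+1 = 1 carry 1
  final carry 1

0b1100001010001000010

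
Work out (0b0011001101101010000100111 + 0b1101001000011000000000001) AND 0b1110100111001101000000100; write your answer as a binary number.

0b110000000000000000

Add column by column in base 2, right to left:
  1+1 = 0 carry 1
  1+0+1 = 0 carry 1
  1+0+1 = 0 carry 1
  0+0+1 = 1
  0+0 = 0
  1+0 = 1
  0+0 = 0
  0+0 = 0
  0+0 = 0
  0+0 = 0
  1+0 = 1
  0+0 = 0
  1+1 = 0 carry 1
  0+1+1 = 0 carry 1
  1+0+1 = 0 carry 1
  1+0+1 = 0 carry 1
  0+0+1 = 1
  1+0 = 1
  1+1 = 0 carry 1
  0+0+1 = 1
  0+0 = 0
  1+1 = 0 carry 1
  1+0+1 = 0 carry 1
  0+1+1 = 0 carry 1
  0+1+1 = 0 carry 1
  final carry 1
Sum = 0b10000010110000010000101000; now AND with 0b1110100111001101000000100:
  10000010110000010000101000
& 01110100111001101000000100
= 00000000110000000000000000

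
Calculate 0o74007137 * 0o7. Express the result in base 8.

0o644062231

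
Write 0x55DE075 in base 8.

0o527360165

Expand each hex digit to 4 bits: 5=0101 5=0101 D=1101 E=1110 0=0000 7=0111 5=0101.
Group the bits in threes: 101 010 111 011 110 000 001 110 101 → 527360165.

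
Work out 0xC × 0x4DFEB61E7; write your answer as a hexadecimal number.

Multiply each base-16 digit by 12, carrying:
  7×12 = 84 → write 4 carry 5
  E×12+5 = 173 → write D carry 10
  1×12+10 = 22 → write 6 carry 1
  6×12+1 = 73 → write 9 carry 4
  B×12+4 = 136 → write 8 carry 8
  E×12+8 = 176 → write 0 carry 11
  F×12+11 = 191 → write F carry 11
  D×12+11 = 167 → write 7 carry 10
  4×12+10 = 58 → write A carry 3
  remaining carry: 3

0x3A7F0896D4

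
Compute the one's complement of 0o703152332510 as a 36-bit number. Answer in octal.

Each oct digit d becomes 7−d:
  7→0, 0→7, 3→4, 1→6, 5→2, 2→5, 3→4, 3→4, 2→5, 5→2, 1→6, 0→7

0o074625445267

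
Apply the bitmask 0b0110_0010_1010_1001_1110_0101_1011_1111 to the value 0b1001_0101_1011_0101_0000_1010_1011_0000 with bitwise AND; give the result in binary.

0b00000000101000010000000010110000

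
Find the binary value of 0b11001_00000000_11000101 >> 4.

Right shift by 4: drop the 4 least-significant bits.

0b11001000000001100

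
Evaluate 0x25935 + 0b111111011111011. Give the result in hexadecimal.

0x2d830

0b111111011111011 = 0x7efb in hexadecimal.
Add column by column in base 16, right to left:
  5+b = 0 carry 1
  3+f+1 = 3 carry 1
  9+e+1 = 8 carry 1
  5+7+1 = d
  2+0 = 2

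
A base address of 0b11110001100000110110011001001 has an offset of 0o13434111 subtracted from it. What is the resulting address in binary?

0b11110000000100011010010000000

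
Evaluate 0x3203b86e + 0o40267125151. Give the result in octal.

0o46470061327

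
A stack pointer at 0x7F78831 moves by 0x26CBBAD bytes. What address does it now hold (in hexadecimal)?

0xA6443DE

Add column by column in base 16, right to left:
  1+D = E
  3+A = D
  8+B = 3 carry 1
  8+B+1 = 4 carry 1
  7+C+1 = 4 carry 1
  F+6+1 = 6 carry 1
  7+2+1 = A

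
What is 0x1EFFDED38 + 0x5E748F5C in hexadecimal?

Add column by column in base 16, right to left:
  8+C = 4 carry 1
  3+5+1 = 9
  D+F = C carry 1
  E+8+1 = 7 carry 1
  D+4+1 = 2 carry 1
  F+7+1 = 7 carry 1
  F+E+1 = E carry 1
  E+5+1 = 4 carry 1
  1+0+1 = 2

0x24E727C94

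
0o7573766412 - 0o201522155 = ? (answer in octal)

0o7372244235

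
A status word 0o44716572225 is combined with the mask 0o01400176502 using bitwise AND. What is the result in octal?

0o00400172000

AND each oct digit independently (no carries):
  4&0=0, 4&1=0, 7&4=4, 1&0=0, 6&0=0, 5&1=1, 7&7=7, 2&6=2, 2&5=0, 2&0=0, 5&2=0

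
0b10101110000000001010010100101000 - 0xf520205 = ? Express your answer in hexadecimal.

0b10101110000000001010010100101000 = 0xae00a528 in hexadecimal.
Subtract column by column in base 16:
  8-5 → 3
  2-0 → 2
  5-2 → 3
  a-0 → a
  0-2 → e (borrow)
  0-5-1 → a (borrow)
  e-f-1 → e (borrow)
  a-0-1 → 9

0x9eaea323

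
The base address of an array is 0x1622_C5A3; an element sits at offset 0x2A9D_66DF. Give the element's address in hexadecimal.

Add column by column in base 16, right to left:
  3+F = 2 carry 1
  A+D+1 = 8 carry 1
  5+6+1 = C
  C+6 = 2 carry 1
  2+D+1 = 0 carry 1
  2+9+1 = C
  6+A = 0 carry 1
  1+2+1 = 4

0x40C02C82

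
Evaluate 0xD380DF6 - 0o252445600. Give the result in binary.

0xD380DF6 = 0b1101001110000000110111110110 in binary.
0o252445600 = 0b10101010100100101110000000 in binary.
Subtract column by column in base 2:
  0-0 → 0
  1-0 → 1
  1-0 → 1
  0-0 → 0
  1-0 → 1
  1-0 → 1
  1-0 → 1
  1-1 → 0
  1-1 → 0
  0-1 → 1 (borrow)
  1-0-1 → 0
  1-1 → 0
  0-0 → 0
  0-0 → 0
  0-1 → 1 (borrow)
  0-0-1 → 1 (borrow)
  0-0-1 → 1 (borrow)
  0-1-1 → 0 (borrow)
  0-0-1 → 1 (borrow)
  1-1-1 → 1 (borrow)
  1-0-1 → 0
  1-1 → 0
  0-0 → 0
  0-1 → 1 (borrow)
  1-0-1 → 0
  0-1 → 1 (borrow)
  1-0-1 → 0
  1-0 → 1

0b1010100011011100001001110110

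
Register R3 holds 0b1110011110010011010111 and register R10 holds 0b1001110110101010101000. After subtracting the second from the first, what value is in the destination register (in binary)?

0b100100111101000101111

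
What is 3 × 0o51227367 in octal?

Multiply each base-8 digit by 3, carrying:
  7×3 = 21 → write 5 carry 2
  6×3+2 = 20 → write 4 carry 2
  3×3+2 = 11 → write 3 carry 1
  7×3+1 = 22 → write 6 carry 2
  2×3+2 = 8 → write 0 carry 1
  2×3+1 = 7 → write 7
  1×3 = 3 → write 3
  5×3 = 15 → write 7 carry 1
  remaining carry: 1

0o173706345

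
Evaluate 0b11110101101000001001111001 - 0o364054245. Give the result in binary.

0b1100010100111010100

0o364054245 = 0b11110100000101100010100101 in binary.
Subtract column by column in base 2:
  1-1 → 0
  0-0 → 0
  0-1 → 1 (borrow)
  1-0-1 → 0
  1-0 → 1
  1-1 → 0
  1-0 → 1
  0-1 → 1 (borrow)
  0-0-1 → 1 (borrow)
  1-0-1 → 0
  0-0 → 0
  0-1 → 1 (borrow)
  0-1-1 → 0 (borrow)
  0-0-1 → 1 (borrow)
  0-1-1 → 0 (borrow)
  1-0-1 → 0
  0-0 → 0
  1-0 → 1
  1-0 → 1
  0-0 → 0
  1-1 → 0
  0-0 → 0
  1-1 → 0
  1-1 → 0
  1-1 → 0
  1-1 → 0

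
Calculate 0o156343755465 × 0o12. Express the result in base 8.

0o2120347510022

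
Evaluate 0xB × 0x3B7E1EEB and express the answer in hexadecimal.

Multiply each base-16 digit by 11, carrying:
  B×11 = 121 → write 9 carry 7
  E×11+7 = 161 → write 1 carry 10
  E×11+10 = 164 → write 4 carry 10
  1×11+10 = 21 → write 5 carry 1
  E×11+1 = 155 → write B carry 9
  7×11+9 = 86 → write 6 carry 5
  B×11+5 = 126 → write E carry 7
  3×11+7 = 40 → write 8 carry 2
  remaining carry: 2

0x28E6B5419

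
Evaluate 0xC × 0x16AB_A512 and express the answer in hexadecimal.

0x1100BBCD8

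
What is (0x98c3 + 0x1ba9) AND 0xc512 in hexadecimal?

Add column by column in base 16, right to left:
  3+9 = c
  c+a = 6 carry 1
  8+b+1 = 4 carry 1
  9+1+1 = b
Sum = 0xb46c; now AND with 0xc512:
  b&c=8, 4&5=4, 6&1=0, c&2=0

0x8400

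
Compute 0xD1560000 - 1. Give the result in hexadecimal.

0xD155FFFF

The trailing 4 digits are 0, so subtracting 1 borrows through: they become F and the next digit up decrements.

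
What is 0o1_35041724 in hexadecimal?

Each octal digit is 3 bits: 1=001 3=011 5=101 0=000 4=100 1=001 7=111 2=010 4=100.
Group the bits into nibbles: 0001 0111 0100 0100 0011 1101 0100 → 17443d4.

0x17443d4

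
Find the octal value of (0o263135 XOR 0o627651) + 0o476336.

0o1143322

First 0o263135 XOR 0o627651 = 0o444764.
Add column by column in base 8, right to left:
  4+6 = 2 carry 1
  6+3+1 = 2 carry 1
  7+3+1 = 3 carry 1
  4+6+1 = 3 carry 1
  4+7+1 = 4 carry 1
  4+4+1 = 1 carry 1
  final carry 1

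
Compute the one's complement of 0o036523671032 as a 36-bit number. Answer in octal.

0o741254106745

Each oct digit d becomes 7−d:
  0→7, 3→4, 6→1, 5→2, 2→5, 3→4, 6→1, 7→0, 1→6, 0→7, 3→4, 2→5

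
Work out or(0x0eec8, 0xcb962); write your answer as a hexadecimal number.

0xcffea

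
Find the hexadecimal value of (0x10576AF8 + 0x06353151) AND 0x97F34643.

Add column by column in base 16, right to left:
  8+1 = 9
  F+5 = 4 carry 1
  A+1+1 = C
  6+3 = 9
  7+5 = C
  5+3 = 8
  0+6 = 6
  1+0 = 1
Sum = 0x168C9C49; now AND with 0x97F34643:
  1&9=1, 6&7=6, 8&F=8, C&3=0, 9&4=0, C&6=4, 4&4=4, 9&3=1

0x16800441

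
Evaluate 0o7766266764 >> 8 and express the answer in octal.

0o17754555

8 bits is not a whole number of base-8 digits; in binary: 111111110110010110110111110100 >> 8 = 1111111101100101101101.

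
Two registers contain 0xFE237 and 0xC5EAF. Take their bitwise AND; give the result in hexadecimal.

0xC4227

AND each hex digit independently (no carries):
  F&C=C, E&5=4, 2&E=2, 3&A=2, 7&F=7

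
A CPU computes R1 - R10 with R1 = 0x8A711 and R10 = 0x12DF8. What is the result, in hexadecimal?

Subtract column by column in base 16:
  1-8 → 9 (borrow)
  1-F-1 → 1 (borrow)
  7-D-1 → 9 (borrow)
  A-2-1 → 7
  8-1 → 7

0x77919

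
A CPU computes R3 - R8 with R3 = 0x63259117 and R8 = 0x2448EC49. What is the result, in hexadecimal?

Subtract column by column in base 16:
  7-9 → E (borrow)
  1-4-1 → C (borrow)
  1-C-1 → 4 (borrow)
  9-E-1 → A (borrow)
  5-8-1 → C (borrow)
  2-4-1 → D (borrow)
  3-4-1 → E (borrow)
  6-2-1 → 3

0x3EDCA4CE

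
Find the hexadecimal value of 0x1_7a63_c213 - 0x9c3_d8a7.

Subtract column by column in base 16:
  3-7 → c (borrow)
  1-a-1 → 6 (borrow)
  2-8-1 → 9 (borrow)
  c-d-1 → e (borrow)
  3-3-1 → f (borrow)
  6-c-1 → 9 (borrow)
  a-9-1 → 0
  7-0 → 7
  1-0 → 1

0x1709fe96c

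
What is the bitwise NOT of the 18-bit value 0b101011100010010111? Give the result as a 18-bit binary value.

Invert each bit: 101011100010010111 → 010100011101101000.

0b010100011101101000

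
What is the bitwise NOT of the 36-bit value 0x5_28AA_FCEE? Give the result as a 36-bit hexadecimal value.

0xAD7550311

Each hex digit d becomes F−d:
  5→A, 2→D, 8→7, A→5, A→5, F→0, C→3, E→1, E→1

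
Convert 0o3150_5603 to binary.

0b11001101000101110000011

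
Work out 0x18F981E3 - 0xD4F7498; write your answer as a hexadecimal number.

0xBAA0D4B

Subtract column by column in base 16:
  3-8 → B (borrow)
  E-9-1 → 4
  1-4 → D (borrow)
  8-7-1 → 0
  9-F → A (borrow)
  F-4-1 → A
  8-D → B (borrow)
  1-0-1 → 0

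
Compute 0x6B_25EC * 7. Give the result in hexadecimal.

Multiply each base-16 digit by 7, carrying:
  C×7 = 84 → write 4 carry 5
  E×7+5 = 103 → write 7 carry 6
  5×7+6 = 41 → write 9 carry 2
  2×7+2 = 16 → write 0 carry 1
  B×7+1 = 78 → write E carry 4
  6×7+4 = 46 → write E carry 2
  remaining carry: 2

0x2EE0974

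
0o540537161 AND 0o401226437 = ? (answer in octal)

AND each oct digit independently (no carries):
  5&4=4, 4&0=0, 0&1=0, 5&2=0, 3&2=2, 7&6=6, 1&4=0, 6&3=2, 1&7=1

0o400026021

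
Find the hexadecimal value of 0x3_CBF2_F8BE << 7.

0x1E5F97C5F00

7 bits is not a whole number of base-16 digits; in binary: 1111001011111100101111100010111110 << 7 = 11110010111111001011111000101111100000000.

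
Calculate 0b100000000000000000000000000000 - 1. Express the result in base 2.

0b11111111111111111111111111111

The trailing 29 digits are 0, so subtracting 1 borrows through: they become 1 and the next digit up decrements.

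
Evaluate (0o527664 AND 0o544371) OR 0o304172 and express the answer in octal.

0o704372

0o527664 AND 0o544371 = 0o504260.
Then OR with 0o304172.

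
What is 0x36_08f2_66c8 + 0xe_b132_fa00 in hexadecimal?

0x44ba2560c8

Add column by column in base 16, right to left:
  8+0 = 8
  c+0 = c
  6+a = 0 carry 1
  6+f+1 = 6 carry 1
  2+2+1 = 5
  f+3 = 2 carry 1
  8+1+1 = a
  0+b = b
  6+e = 4 carry 1
  3+0+1 = 4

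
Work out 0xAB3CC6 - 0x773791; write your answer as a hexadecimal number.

Subtract column by column in base 16:
  6-1 → 5
  C-9 → 3
  C-7 → 5
  3-3 → 0
  B-7 → 4
  A-7 → 3

0x340535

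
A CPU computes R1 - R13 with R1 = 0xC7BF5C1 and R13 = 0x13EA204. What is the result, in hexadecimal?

Subtract column by column in base 16:
  1-4 → D (borrow)
  C-0-1 → B
  5-2 → 3
  F-A → 5
  B-E → D (borrow)
  7-3-1 → 3
  C-1 → B

0xB3D53BD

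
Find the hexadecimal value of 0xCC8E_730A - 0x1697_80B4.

0xB5F6F256

Subtract column by column in base 16:
  A-4 → 6
  0-B → 5 (borrow)
  3-0-1 → 2
  7-8 → F (borrow)
  E-7-1 → 6
  8-9 → F (borrow)
  C-6-1 → 5
  C-1 → B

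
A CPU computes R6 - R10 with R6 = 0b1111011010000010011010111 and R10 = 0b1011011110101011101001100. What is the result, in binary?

Subtract column by column in base 2:
  1-0 → 1
  1-0 → 1
  1-1 → 0
  0-1 → 1 (borrow)
  1-0-1 → 0
  0-0 → 0
  1-1 → 0
  1-0 → 1
  0-1 → 1 (borrow)
  0-1-1 → 0 (borrow)
  1-1-1 → 1 (borrow)
  0-0-1 → 1 (borrow)
  0-1-1 → 0 (borrow)
  0-0-1 → 1 (borrow)
  0-1-1 → 0 (borrow)
  0-0-1 → 1 (borrow)
  1-1-1 → 1 (borrow)
  0-1-1 → 0 (borrow)
  1-1-1 → 1 (borrow)
  1-1-1 → 1 (borrow)
  0-0-1 → 1 (borrow)
  1-1-1 → 1 (borrow)
  1-1-1 → 1 (borrow)
  1-0-1 → 0
  1-1 → 0

0b11111011010110110001011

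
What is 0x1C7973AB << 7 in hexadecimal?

0xE3CB9D580

7 bits is not a whole number of base-16 digits; in binary: 11100011110010111001110101011 << 7 = 111000111100101110011101010110000000.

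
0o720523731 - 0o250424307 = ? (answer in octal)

0o450077422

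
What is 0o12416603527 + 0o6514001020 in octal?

0o21132604547

Add column by column in base 8, right to left:
  7+0 = 7
  2+2 = 4
  5+0 = 5
  3+1 = 4
  0+0 = 0
  6+0 = 6
  6+4 = 2 carry 1
  1+1+1 = 3
  4+5 = 1 carry 1
  2+6+1 = 1 carry 1
  1+0+1 = 2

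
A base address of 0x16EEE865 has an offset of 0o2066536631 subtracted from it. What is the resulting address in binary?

0x16EEE865 = 0b10110111011101110100001100101 in binary.
0o2066536631 = 0b10000110110101011110110011001 in binary.
Subtract column by column in base 2:
  1-1 → 0
  0-0 → 0
  1-0 → 1
  0-1 → 1 (borrow)
  0-1-1 → 0 (borrow)
  1-0-1 → 0
  1-0 → 1
  0-1 → 1 (borrow)
  0-1-1 → 0 (borrow)
  0-0-1 → 1 (borrow)
  0-1-1 → 0 (borrow)
  1-1-1 → 1 (borrow)
  0-1-1 → 0 (borrow)
  1-1-1 → 1 (borrow)
  1-0-1 → 0
  1-1 → 0
  0-0 → 0
  1-1 → 0
  1-0 → 1
  1-1 → 0
  0-1 → 1 (borrow)
  1-0-1 → 0
  1-1 → 0
  1-1 → 0
  0-0 → 0
  1-0 → 1
  1-0 → 1
  0-0 → 0
  1-1 → 0

0b110000101000010101011001100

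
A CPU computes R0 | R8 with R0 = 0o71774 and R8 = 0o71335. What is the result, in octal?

0o71775

OR each oct digit independently (no carries):
  7|7=7, 1|1=1, 7|3=7, 7|3=7, 4|5=5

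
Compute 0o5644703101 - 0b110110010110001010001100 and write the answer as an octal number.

0o5556421665

0b110110010110001010001100 = 0o66261214 in octal.
Subtract column by column in base 8:
  1-4 → 5 (borrow)
  0-1-1 → 6 (borrow)
  1-2-1 → 6 (borrow)
  3-1-1 → 1
  0-6 → 2 (borrow)
  7-2-1 → 4
  4-6 → 6 (borrow)
  4-6-1 → 5 (borrow)
  6-0-1 → 5
  5-0 → 5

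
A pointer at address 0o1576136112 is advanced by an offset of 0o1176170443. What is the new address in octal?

Add column by column in base 8, right to left:
  2+3 = 5
  1+4 = 5
  1+4 = 5
  6+0 = 6
  3+7 = 2 carry 1
  1+1+1 = 3
  6+6 = 4 carry 1
  7+7+1 = 7 carry 1
  5+1+1 = 7
  1+1 = 2

0o2774326555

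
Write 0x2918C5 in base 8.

Expand each hex digit to 4 bits: 2=0010 9=1001 1=0001 8=1000 C=1100 5=0101.
Group the bits in threes: 001 010 010 001 100 011 000 101 → 12214305.

0o12214305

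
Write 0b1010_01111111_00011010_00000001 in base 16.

Group the bits into nibbles: 1010 0111 1111 0001 1010 0000 0001 → A7F1A01.

0xA7F1A01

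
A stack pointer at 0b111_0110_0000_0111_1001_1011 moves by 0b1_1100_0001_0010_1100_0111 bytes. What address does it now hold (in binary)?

Add column by column in base 2, right to left:
  1+1 = 0 carry 1
  1+1+1 = 1 carry 1
  0+1+1 = 0 carry 1
  1+0+1 = 0 carry 1
  1+0+1 = 0 carry 1
  0+0+1 = 1
  0+1 = 1
  1+1 = 0 carry 1
  1+0+1 = 0 carry 1
  1+1+1 = 1 carry 1
  1+0+1 = 0 carry 1
  0+0+1 = 1
  0+1 = 1
  0+0 = 0
  0+0 = 0
  0+0 = 0
  0+0 = 0
  1+0 = 1
  1+1 = 0 carry 1
  0+1+1 = 0 carry 1
  1+1+1 = 1 carry 1
  1+0+1 = 0 carry 1
  1+0+1 = 0 carry 1
  final carry 1

0b100100100001101001100010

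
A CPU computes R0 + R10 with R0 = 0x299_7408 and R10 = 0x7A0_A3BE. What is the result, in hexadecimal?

0xA3A17C6

Add column by column in base 16, right to left:
  8+E = 6 carry 1
  0+B+1 = C
  4+3 = 7
  7+A = 1 carry 1
  9+0+1 = A
  9+A = 3 carry 1
  2+7+1 = A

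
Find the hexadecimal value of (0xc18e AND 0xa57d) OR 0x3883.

0xb98f

0xc18e AND 0xa57d = 0x810c.
Then OR with 0x3883.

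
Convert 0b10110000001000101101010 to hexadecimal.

Group the bits into nibbles: 0101 1000 0001 0001 0110 1010 → 58116A.

0x58116A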